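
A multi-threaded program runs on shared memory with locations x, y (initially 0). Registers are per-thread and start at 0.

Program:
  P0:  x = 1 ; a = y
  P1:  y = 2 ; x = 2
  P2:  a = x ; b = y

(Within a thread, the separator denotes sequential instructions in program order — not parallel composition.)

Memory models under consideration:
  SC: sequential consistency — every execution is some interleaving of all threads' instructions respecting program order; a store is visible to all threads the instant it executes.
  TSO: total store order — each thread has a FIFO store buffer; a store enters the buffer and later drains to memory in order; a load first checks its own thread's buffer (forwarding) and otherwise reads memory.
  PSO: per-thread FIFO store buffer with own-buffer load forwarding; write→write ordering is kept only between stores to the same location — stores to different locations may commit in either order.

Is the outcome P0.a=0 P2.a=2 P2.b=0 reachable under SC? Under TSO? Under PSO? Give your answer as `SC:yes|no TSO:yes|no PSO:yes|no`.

SC:no TSO:no PSO:yes

outcome vector order: (P0.a,P2.a,P2.b)
SC: 10 outcomes — {<0 0 0> <0 0 2> <0 1 0> <0 1 2> <0 2 2> <2 0 0> <2 0 2> <2 1 0> <2 1 2> <2 2 2>}
TSO: 10 outcomes — {<0 0 0> <0 0 2> <0 1 0> <0 1 2> <0 2 2> <2 0 0> <2 0 2> <2 1 0> <2 1 2> <2 2 2>}
PSO: 12 outcomes — {<0 0 0> <0 0 2> <0 1 0> <0 1 2> <0 2 0> <0 2 2> <2 0 0> <2 0 2> <2 1 0> <2 1 2> <2 2 0> <2 2 2>}
target <0 2 0> ∈ {PSO}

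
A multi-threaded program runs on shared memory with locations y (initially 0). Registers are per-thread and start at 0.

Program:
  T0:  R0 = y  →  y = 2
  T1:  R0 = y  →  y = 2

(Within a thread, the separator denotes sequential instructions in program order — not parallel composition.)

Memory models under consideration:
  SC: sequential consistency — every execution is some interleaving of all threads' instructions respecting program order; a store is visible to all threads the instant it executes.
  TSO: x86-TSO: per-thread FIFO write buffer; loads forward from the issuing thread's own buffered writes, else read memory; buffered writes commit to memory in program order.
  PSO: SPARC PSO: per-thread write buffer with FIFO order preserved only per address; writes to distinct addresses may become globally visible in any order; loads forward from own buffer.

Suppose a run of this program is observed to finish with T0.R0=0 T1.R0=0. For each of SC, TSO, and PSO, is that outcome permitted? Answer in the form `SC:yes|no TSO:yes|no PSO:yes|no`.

SC:yes TSO:yes PSO:yes

outcome vector order: (T0.R0,T1.R0)
under SC → 00 02 20
under TSO → 00 02 20
under PSO → 00 02 20
target 00 ∈ {SC,TSO,PSO}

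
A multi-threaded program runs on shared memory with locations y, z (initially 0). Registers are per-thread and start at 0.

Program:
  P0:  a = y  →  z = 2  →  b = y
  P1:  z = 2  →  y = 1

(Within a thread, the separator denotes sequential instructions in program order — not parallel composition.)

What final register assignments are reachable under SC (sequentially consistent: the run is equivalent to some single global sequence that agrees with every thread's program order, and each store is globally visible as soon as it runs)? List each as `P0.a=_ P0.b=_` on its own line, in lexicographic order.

P0.a=0 P0.b=0
P0.a=0 P0.b=1
P0.a=1 P0.b=1

outcome vector order: (P0.a,P0.b)
|SC outcomes| = 3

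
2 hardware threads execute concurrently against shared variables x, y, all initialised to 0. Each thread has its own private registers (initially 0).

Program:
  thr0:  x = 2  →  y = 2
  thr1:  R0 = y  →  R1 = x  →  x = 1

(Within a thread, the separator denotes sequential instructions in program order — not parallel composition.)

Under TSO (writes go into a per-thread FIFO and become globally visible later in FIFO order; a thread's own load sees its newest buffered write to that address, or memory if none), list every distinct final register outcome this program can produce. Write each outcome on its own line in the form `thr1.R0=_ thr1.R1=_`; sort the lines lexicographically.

outcome vector order: (thr1.R0,thr1.R1)
|TSO outcomes| = 3

thr1.R0=0 thr1.R1=0
thr1.R0=0 thr1.R1=2
thr1.R0=2 thr1.R1=2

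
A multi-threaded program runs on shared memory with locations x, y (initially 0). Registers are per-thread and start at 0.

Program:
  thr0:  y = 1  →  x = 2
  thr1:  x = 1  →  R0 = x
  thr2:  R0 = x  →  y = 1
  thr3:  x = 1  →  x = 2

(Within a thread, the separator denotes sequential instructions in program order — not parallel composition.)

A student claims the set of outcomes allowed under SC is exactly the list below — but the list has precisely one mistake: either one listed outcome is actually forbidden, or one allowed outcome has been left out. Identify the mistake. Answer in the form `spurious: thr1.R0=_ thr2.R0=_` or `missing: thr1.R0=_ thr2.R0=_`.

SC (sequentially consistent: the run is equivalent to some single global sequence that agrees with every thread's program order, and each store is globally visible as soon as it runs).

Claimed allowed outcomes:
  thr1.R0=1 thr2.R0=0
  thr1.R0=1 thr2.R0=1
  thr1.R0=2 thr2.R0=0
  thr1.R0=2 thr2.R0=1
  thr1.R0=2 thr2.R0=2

outcome vector order: (thr1.R0,thr2.R0)
SC (6): 10, 11, 12, 20, 21, 22
SC∖claimed = {12}

missing: thr1.R0=1 thr2.R0=2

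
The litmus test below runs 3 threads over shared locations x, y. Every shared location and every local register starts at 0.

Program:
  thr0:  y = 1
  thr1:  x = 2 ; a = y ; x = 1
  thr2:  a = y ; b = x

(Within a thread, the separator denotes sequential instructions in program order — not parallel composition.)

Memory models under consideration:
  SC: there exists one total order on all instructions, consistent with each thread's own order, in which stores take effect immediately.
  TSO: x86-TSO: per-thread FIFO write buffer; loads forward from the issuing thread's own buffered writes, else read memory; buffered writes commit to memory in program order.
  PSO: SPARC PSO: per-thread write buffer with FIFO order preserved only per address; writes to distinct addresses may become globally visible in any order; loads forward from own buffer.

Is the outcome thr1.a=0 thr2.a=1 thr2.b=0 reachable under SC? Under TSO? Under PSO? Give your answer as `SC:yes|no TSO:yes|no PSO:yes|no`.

SC:no TSO:yes PSO:yes

outcome vector order: (thr1.a,thr2.a,thr2.b)
SC: 11 outcomes — {(0,0,0), (0,0,1), (0,0,2), (0,1,1), (0,1,2), (1,0,0), (1,0,1), (1,0,2), (1,1,0), (1,1,1), (1,1,2)}
TSO: 12 outcomes — {(0,0,0), (0,0,1), (0,0,2), (0,1,0), (0,1,1), (0,1,2), (1,0,0), (1,0,1), (1,0,2), (1,1,0), (1,1,1), (1,1,2)}
PSO: 12 outcomes — {(0,0,0), (0,0,1), (0,0,2), (0,1,0), (0,1,1), (0,1,2), (1,0,0), (1,0,1), (1,0,2), (1,1,0), (1,1,1), (1,1,2)}
target (0,1,0) ∈ {TSO,PSO}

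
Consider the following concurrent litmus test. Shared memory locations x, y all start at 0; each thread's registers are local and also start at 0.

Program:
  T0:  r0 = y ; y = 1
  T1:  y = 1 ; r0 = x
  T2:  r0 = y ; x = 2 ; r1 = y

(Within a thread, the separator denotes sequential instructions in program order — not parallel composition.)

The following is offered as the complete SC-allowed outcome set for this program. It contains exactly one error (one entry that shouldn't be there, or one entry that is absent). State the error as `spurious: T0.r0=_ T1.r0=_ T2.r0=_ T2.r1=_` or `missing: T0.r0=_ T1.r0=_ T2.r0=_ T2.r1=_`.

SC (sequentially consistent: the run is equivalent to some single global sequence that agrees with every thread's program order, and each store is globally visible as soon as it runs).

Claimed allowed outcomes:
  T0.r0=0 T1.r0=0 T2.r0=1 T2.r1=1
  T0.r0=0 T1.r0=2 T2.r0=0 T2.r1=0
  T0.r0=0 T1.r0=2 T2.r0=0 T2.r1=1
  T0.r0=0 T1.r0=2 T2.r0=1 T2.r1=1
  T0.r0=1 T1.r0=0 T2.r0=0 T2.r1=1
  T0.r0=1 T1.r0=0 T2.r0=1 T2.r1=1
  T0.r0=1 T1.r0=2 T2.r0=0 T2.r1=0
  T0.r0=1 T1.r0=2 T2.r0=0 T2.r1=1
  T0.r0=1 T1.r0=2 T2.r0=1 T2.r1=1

outcome vector order: (T0.r0,T1.r0,T2.r0,T2.r1)
[SC] allowed = {0001; 0011; 0200; 0201; 0211; 1001; 1011; 1200; 1201; 1211}
SC∖claimed = {0001}

missing: T0.r0=0 T1.r0=0 T2.r0=0 T2.r1=1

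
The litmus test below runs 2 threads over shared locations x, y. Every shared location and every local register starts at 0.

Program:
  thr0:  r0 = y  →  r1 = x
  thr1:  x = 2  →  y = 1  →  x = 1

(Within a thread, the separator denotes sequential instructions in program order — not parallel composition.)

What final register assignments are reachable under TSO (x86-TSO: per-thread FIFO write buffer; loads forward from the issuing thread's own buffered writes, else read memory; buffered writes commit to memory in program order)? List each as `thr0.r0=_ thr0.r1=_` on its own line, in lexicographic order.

thr0.r0=0 thr0.r1=0
thr0.r0=0 thr0.r1=1
thr0.r0=0 thr0.r1=2
thr0.r0=1 thr0.r1=1
thr0.r0=1 thr0.r1=2

outcome vector order: (thr0.r0,thr0.r1)
|TSO outcomes| = 5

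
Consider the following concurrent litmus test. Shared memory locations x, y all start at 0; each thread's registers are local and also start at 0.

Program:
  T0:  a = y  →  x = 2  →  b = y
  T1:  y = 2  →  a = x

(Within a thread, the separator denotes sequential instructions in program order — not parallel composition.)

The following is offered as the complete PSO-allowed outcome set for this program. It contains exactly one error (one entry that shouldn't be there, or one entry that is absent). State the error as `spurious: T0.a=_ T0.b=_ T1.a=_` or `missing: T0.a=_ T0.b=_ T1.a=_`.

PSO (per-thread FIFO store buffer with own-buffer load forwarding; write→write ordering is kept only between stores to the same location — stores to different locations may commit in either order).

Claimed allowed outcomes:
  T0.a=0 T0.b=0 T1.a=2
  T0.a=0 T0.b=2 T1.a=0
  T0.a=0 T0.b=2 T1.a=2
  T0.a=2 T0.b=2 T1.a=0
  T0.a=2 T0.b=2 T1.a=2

outcome vector order: (T0.a,T0.b,T1.a)
PSO: 6 outcomes — {(0,0,0), (0,0,2), (0,2,0), (0,2,2), (2,2,0), (2,2,2)}
PSO∖claimed = {(0,0,0)}

missing: T0.a=0 T0.b=0 T1.a=0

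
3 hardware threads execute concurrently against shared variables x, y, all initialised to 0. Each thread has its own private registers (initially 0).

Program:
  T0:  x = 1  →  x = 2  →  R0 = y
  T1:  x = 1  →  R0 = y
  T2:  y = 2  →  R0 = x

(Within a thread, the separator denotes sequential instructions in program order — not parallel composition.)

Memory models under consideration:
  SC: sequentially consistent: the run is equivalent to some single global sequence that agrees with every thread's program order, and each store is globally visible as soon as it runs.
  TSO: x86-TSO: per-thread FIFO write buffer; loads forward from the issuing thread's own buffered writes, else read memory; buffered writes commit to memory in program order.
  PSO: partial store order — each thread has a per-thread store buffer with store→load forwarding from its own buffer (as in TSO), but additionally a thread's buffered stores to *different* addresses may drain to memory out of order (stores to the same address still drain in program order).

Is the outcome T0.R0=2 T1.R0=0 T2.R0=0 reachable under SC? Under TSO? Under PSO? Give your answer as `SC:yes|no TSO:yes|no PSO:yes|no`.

SC:no TSO:yes PSO:yes

outcome vector order: (T0.R0,T1.R0,T2.R0)
SC (9): <0 0 1>, <0 0 2>, <0 2 1>, <0 2 2>, <2 0 1>, <2 0 2>, <2 2 0>, <2 2 1>, <2 2 2>
TSO (12): <0 0 0>, <0 0 1>, <0 0 2>, <0 2 0>, <0 2 1>, <0 2 2>, <2 0 0>, <2 0 1>, <2 0 2>, <2 2 0>, <2 2 1>, <2 2 2>
PSO (12): <0 0 0>, <0 0 1>, <0 0 2>, <0 2 0>, <0 2 1>, <0 2 2>, <2 0 0>, <2 0 1>, <2 0 2>, <2 2 0>, <2 2 1>, <2 2 2>
target <2 0 0> ∈ {TSO,PSO}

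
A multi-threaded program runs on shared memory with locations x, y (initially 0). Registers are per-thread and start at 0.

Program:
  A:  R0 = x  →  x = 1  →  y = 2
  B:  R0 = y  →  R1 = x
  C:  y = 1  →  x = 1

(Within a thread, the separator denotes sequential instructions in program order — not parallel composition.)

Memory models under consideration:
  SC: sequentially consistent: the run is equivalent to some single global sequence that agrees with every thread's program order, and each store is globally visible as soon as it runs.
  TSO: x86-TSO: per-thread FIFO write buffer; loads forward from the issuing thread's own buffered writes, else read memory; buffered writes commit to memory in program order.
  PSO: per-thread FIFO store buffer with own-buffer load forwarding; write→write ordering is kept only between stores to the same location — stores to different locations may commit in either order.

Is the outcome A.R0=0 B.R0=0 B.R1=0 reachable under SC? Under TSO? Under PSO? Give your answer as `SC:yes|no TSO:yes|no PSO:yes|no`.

SC:yes TSO:yes PSO:yes

outcome vector order: (A.R0,B.R0,B.R1)
[SC] allowed = {(0,0,0) (0,0,1) (0,1,0) (0,1,1) (0,2,1) (1,0,0) (1,0,1) (1,1,0) (1,1,1) (1,2,1)}
[TSO] allowed = {(0,0,0) (0,0,1) (0,1,0) (0,1,1) (0,2,1) (1,0,0) (1,0,1) (1,1,0) (1,1,1) (1,2,1)}
[PSO] allowed = {(0,0,0) (0,0,1) (0,1,0) (0,1,1) (0,2,0) (0,2,1) (1,0,0) (1,0,1) (1,1,0) (1,1,1) (1,2,1)}
target (0,0,0) ∈ {SC,TSO,PSO}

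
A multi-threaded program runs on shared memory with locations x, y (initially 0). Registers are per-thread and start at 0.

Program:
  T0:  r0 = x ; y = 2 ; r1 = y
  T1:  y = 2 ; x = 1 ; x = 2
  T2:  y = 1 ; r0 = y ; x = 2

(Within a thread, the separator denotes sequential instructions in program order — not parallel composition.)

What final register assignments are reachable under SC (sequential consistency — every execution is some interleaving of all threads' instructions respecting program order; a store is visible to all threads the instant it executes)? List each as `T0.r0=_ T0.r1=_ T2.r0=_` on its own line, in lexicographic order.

outcome vector order: (T0.r0,T0.r1,T2.r0)
|SC outcomes| = 10

T0.r0=0 T0.r1=1 T2.r0=1
T0.r0=0 T0.r1=1 T2.r0=2
T0.r0=0 T0.r1=2 T2.r0=1
T0.r0=0 T0.r1=2 T2.r0=2
T0.r0=1 T0.r1=1 T2.r0=1
T0.r0=1 T0.r1=2 T2.r0=1
T0.r0=1 T0.r1=2 T2.r0=2
T0.r0=2 T0.r1=1 T2.r0=1
T0.r0=2 T0.r1=2 T2.r0=1
T0.r0=2 T0.r1=2 T2.r0=2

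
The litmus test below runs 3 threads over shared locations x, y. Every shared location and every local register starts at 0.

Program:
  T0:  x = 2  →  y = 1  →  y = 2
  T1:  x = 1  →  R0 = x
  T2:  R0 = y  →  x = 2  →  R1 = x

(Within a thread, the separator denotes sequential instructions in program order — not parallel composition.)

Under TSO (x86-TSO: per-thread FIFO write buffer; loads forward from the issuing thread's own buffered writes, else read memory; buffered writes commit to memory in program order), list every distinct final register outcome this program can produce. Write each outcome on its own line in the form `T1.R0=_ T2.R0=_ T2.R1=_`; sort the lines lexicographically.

T1.R0=1 T2.R0=0 T2.R1=1
T1.R0=1 T2.R0=0 T2.R1=2
T1.R0=1 T2.R0=1 T2.R1=1
T1.R0=1 T2.R0=1 T2.R1=2
T1.R0=1 T2.R0=2 T2.R1=1
T1.R0=1 T2.R0=2 T2.R1=2
T1.R0=2 T2.R0=0 T2.R1=1
T1.R0=2 T2.R0=0 T2.R1=2
T1.R0=2 T2.R0=1 T2.R1=2
T1.R0=2 T2.R0=2 T2.R1=2

outcome vector order: (T1.R0,T2.R0,T2.R1)
|TSO outcomes| = 10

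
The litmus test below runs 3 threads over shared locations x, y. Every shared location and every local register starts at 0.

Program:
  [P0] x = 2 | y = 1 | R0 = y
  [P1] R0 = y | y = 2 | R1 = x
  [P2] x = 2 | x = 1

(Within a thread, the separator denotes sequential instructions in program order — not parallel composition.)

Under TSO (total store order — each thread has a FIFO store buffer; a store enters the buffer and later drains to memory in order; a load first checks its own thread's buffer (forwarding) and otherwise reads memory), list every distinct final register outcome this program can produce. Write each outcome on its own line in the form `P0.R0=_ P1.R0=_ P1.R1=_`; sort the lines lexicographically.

outcome vector order: (P0.R0,P1.R0,P1.R1)
|TSO outcomes| = 10

P0.R0=1 P1.R0=0 P1.R1=0
P0.R0=1 P1.R0=0 P1.R1=1
P0.R0=1 P1.R0=0 P1.R1=2
P0.R0=1 P1.R0=1 P1.R1=1
P0.R0=1 P1.R0=1 P1.R1=2
P0.R0=2 P1.R0=0 P1.R1=0
P0.R0=2 P1.R0=0 P1.R1=1
P0.R0=2 P1.R0=0 P1.R1=2
P0.R0=2 P1.R0=1 P1.R1=1
P0.R0=2 P1.R0=1 P1.R1=2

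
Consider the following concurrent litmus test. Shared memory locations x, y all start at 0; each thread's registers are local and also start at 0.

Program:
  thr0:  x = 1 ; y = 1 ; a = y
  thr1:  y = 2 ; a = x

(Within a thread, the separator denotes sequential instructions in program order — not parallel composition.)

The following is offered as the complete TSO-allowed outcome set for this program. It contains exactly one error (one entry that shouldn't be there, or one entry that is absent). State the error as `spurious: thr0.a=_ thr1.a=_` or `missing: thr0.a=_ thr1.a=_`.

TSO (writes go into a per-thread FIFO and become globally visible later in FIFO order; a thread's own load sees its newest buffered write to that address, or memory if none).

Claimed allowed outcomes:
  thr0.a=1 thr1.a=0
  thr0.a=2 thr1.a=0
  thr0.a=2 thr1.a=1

missing: thr0.a=1 thr1.a=1

outcome vector order: (thr0.a,thr1.a)
TSO: 4 outcomes — {10, 11, 20, 21}
TSO∖claimed = {11}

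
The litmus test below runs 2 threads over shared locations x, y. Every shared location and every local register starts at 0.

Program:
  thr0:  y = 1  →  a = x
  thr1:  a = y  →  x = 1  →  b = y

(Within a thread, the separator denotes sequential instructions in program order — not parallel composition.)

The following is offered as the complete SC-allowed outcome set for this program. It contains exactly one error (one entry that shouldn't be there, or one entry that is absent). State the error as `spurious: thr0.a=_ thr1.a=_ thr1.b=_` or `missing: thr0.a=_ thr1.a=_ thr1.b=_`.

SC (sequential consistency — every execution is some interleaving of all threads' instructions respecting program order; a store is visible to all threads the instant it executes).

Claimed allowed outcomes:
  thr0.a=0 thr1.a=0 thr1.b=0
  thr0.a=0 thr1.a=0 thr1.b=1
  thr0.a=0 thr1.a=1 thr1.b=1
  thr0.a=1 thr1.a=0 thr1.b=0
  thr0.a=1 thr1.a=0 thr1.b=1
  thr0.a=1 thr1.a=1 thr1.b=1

spurious: thr0.a=0 thr1.a=0 thr1.b=0

outcome vector order: (thr0.a,thr1.a,thr1.b)
under SC → (0,0,1), (0,1,1), (1,0,0), (1,0,1), (1,1,1)
claimed∖SC = {(0,0,0)}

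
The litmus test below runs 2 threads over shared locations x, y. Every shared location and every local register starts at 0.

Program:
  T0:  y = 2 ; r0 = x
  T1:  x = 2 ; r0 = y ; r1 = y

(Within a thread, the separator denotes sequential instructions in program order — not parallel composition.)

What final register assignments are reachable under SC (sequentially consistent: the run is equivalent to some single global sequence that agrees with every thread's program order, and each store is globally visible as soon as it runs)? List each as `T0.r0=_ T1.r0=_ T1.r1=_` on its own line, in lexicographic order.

outcome vector order: (T0.r0,T1.r0,T1.r1)
|SC outcomes| = 4

T0.r0=0 T1.r0=2 T1.r1=2
T0.r0=2 T1.r0=0 T1.r1=0
T0.r0=2 T1.r0=0 T1.r1=2
T0.r0=2 T1.r0=2 T1.r1=2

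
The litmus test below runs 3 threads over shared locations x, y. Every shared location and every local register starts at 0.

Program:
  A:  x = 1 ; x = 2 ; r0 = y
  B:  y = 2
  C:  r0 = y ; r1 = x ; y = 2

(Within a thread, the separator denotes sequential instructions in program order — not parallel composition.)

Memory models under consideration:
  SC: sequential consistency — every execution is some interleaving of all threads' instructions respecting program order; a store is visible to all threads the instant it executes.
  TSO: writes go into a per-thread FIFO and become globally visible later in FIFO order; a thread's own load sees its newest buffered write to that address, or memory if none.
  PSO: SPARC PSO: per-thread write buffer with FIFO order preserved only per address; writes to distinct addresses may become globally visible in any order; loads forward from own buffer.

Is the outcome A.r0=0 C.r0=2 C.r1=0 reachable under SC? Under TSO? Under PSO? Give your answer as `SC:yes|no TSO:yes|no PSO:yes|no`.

outcome vector order: (A.r0,C.r0,C.r1)
under SC → <0 0 0> <0 0 1> <0 0 2> <0 2 2> <2 0 0> <2 0 1> <2 0 2> <2 2 0> <2 2 1> <2 2 2>
under TSO → <0 0 0> <0 0 1> <0 0 2> <0 2 0> <0 2 1> <0 2 2> <2 0 0> <2 0 1> <2 0 2> <2 2 0> <2 2 1> <2 2 2>
under PSO → <0 0 0> <0 0 1> <0 0 2> <0 2 0> <0 2 1> <0 2 2> <2 0 0> <2 0 1> <2 0 2> <2 2 0> <2 2 1> <2 2 2>
target <0 2 0> ∈ {TSO,PSO}

SC:no TSO:yes PSO:yes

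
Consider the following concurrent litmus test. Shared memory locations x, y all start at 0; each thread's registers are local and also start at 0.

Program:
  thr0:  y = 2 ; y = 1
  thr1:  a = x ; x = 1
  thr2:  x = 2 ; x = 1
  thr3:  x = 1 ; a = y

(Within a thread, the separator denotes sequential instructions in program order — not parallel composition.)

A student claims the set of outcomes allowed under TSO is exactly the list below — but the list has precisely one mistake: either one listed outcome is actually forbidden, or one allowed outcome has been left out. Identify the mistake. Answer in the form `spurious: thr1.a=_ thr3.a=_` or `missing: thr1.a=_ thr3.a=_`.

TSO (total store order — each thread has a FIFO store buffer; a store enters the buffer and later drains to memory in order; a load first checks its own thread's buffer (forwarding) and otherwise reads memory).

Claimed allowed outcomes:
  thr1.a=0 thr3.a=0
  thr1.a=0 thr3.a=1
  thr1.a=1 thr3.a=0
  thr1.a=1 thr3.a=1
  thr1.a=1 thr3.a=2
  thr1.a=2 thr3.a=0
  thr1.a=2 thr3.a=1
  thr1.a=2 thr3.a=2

missing: thr1.a=0 thr3.a=2

outcome vector order: (thr1.a,thr3.a)
TSO (9): 0/0; 0/1; 0/2; 1/0; 1/1; 1/2; 2/0; 2/1; 2/2
TSO∖claimed = {0/2}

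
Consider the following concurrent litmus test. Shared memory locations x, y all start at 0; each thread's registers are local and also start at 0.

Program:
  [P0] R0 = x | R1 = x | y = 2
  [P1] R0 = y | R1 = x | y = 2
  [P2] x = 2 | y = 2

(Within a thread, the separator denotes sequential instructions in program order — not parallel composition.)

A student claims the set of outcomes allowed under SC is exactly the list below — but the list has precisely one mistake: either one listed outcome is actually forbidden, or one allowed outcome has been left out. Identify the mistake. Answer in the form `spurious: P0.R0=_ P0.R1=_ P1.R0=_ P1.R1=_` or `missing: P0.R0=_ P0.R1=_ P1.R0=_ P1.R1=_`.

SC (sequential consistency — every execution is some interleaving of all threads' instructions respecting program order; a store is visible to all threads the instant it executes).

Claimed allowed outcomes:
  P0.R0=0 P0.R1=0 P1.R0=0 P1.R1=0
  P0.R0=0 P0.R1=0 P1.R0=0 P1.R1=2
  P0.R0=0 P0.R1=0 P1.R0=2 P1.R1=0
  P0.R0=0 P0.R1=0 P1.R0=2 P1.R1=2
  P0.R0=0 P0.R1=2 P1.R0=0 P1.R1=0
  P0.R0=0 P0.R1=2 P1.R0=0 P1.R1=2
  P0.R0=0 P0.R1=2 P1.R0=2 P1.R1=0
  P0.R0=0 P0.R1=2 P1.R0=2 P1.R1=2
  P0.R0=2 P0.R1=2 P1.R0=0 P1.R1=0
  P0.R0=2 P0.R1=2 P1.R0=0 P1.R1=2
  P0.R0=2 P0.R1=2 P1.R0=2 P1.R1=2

outcome vector order: (P0.R0,P0.R1,P1.R0,P1.R1)
SC: 10 outcomes — {0000, 0002, 0020, 0022, 0200, 0202, 0222, 2200, 2202, 2222}
claimed∖SC = {0220}

spurious: P0.R0=0 P0.R1=2 P1.R0=2 P1.R1=0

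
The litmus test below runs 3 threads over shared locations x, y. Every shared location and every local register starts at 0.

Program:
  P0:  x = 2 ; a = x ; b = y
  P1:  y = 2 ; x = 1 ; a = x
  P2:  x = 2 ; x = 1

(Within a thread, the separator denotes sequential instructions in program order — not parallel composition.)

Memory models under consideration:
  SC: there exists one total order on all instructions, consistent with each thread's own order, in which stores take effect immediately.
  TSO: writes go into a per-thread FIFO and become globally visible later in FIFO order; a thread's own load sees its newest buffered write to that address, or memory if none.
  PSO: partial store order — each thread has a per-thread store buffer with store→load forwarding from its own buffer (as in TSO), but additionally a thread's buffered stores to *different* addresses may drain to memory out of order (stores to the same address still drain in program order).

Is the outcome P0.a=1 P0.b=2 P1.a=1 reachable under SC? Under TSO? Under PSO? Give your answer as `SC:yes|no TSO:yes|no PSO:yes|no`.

SC:yes TSO:yes PSO:yes

outcome vector order: (P0.a,P0.b,P1.a)
SC (7): 101; 121; 122; 201; 202; 221; 222
TSO (7): 101; 121; 122; 201; 202; 221; 222
PSO (8): 101; 102; 121; 122; 201; 202; 221; 222
target 121 ∈ {SC,TSO,PSO}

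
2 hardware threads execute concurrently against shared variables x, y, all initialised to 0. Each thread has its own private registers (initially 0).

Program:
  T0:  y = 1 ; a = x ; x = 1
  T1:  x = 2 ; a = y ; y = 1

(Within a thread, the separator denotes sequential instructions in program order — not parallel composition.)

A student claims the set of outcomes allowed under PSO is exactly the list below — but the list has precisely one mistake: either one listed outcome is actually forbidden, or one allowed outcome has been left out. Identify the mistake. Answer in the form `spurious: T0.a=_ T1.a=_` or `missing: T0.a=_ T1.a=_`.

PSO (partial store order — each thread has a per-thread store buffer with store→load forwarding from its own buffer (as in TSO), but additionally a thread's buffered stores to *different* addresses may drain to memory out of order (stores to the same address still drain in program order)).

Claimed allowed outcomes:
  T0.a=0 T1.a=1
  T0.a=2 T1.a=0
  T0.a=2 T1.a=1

missing: T0.a=0 T1.a=0

outcome vector order: (T0.a,T1.a)
PSO (4): (0,0) (0,1) (2,0) (2,1)
PSO∖claimed = {(0,0)}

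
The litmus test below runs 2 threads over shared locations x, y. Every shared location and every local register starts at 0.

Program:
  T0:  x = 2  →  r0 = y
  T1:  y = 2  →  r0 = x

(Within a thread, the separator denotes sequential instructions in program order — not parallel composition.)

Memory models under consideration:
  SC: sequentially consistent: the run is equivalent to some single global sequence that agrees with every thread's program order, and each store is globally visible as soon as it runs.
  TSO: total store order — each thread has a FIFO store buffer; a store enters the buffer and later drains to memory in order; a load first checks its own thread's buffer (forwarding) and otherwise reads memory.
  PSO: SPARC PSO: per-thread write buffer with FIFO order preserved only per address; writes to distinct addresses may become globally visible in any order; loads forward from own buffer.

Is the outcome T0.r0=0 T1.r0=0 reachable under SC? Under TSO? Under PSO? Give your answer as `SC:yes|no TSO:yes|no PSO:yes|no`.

outcome vector order: (T0.r0,T1.r0)
under SC → (0,2) (2,0) (2,2)
under TSO → (0,0) (0,2) (2,0) (2,2)
under PSO → (0,0) (0,2) (2,0) (2,2)
target (0,0) ∈ {TSO,PSO}

SC:no TSO:yes PSO:yes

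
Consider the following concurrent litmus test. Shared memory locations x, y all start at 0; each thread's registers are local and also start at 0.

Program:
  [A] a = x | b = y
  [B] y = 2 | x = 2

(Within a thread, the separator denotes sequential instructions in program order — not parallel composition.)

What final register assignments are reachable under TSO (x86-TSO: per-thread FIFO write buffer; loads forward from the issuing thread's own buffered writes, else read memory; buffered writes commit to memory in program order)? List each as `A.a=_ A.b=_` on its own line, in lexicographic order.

A.a=0 A.b=0
A.a=0 A.b=2
A.a=2 A.b=2

outcome vector order: (A.a,A.b)
|TSO outcomes| = 3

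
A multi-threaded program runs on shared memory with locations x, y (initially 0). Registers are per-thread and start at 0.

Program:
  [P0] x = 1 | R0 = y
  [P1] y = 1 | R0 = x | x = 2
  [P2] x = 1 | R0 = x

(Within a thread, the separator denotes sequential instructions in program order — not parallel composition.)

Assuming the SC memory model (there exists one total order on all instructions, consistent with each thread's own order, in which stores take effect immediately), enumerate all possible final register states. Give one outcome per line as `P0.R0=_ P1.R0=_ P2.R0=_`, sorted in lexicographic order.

outcome vector order: (P0.R0,P1.R0,P2.R0)
|SC outcomes| = 6

P0.R0=0 P1.R0=1 P2.R0=1
P0.R0=0 P1.R0=1 P2.R0=2
P0.R0=1 P1.R0=0 P2.R0=1
P0.R0=1 P1.R0=0 P2.R0=2
P0.R0=1 P1.R0=1 P2.R0=1
P0.R0=1 P1.R0=1 P2.R0=2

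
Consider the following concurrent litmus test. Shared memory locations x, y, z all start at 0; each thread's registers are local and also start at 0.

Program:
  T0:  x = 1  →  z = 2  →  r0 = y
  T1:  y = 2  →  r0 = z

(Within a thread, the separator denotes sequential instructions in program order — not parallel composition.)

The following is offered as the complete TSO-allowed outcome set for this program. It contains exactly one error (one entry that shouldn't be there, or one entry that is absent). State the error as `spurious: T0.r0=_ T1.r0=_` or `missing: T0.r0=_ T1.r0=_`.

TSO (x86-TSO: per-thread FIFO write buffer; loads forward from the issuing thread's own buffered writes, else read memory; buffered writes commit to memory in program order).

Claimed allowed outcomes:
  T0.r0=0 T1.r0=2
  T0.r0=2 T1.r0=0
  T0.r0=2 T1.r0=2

missing: T0.r0=0 T1.r0=0

outcome vector order: (T0.r0,T1.r0)
TSO: 4 outcomes — {<0 0>; <0 2>; <2 0>; <2 2>}
TSO∖claimed = {<0 0>}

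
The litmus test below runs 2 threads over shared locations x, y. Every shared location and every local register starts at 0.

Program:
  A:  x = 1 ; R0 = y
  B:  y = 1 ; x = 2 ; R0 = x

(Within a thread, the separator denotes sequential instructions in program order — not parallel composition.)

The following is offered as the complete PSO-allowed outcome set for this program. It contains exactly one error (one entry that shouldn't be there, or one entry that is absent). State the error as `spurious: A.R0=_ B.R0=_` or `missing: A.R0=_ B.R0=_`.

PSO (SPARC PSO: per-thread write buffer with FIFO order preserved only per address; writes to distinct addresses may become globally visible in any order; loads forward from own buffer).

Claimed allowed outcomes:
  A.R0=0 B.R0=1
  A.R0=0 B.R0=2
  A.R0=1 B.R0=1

missing: A.R0=1 B.R0=2

outcome vector order: (A.R0,B.R0)
PSO (4): 01 02 11 12
PSO∖claimed = {12}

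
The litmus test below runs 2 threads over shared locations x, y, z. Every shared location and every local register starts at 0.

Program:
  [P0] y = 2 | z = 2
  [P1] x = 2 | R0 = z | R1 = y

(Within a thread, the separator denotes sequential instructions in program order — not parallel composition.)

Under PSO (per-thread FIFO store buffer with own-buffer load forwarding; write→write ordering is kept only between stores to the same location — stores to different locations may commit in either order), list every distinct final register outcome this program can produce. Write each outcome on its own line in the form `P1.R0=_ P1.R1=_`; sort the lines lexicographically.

P1.R0=0 P1.R1=0
P1.R0=0 P1.R1=2
P1.R0=2 P1.R1=0
P1.R0=2 P1.R1=2

outcome vector order: (P1.R0,P1.R1)
|PSO outcomes| = 4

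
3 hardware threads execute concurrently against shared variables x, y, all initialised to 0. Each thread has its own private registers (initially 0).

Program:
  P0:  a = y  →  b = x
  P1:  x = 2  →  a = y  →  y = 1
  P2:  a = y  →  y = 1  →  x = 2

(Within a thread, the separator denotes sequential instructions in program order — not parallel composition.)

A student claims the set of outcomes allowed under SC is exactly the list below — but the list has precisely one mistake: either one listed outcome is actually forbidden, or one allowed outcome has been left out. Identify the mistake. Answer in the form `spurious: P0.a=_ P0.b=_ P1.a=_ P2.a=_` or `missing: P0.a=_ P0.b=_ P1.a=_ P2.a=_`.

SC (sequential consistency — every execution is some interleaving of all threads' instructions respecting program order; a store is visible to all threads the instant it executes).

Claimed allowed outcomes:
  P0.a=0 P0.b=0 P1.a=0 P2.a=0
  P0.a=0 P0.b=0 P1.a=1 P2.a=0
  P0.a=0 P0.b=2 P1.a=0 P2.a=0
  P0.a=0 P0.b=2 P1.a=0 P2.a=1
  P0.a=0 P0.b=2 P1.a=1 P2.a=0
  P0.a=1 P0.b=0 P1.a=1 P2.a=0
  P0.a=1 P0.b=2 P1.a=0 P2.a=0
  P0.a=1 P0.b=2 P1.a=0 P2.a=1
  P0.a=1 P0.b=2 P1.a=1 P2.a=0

outcome vector order: (P0.a,P0.b,P1.a,P2.a)
under SC → 0000, 0001, 0010, 0200, 0201, 0210, 1010, 1200, 1201, 1210
SC∖claimed = {0001}

missing: P0.a=0 P0.b=0 P1.a=0 P2.a=1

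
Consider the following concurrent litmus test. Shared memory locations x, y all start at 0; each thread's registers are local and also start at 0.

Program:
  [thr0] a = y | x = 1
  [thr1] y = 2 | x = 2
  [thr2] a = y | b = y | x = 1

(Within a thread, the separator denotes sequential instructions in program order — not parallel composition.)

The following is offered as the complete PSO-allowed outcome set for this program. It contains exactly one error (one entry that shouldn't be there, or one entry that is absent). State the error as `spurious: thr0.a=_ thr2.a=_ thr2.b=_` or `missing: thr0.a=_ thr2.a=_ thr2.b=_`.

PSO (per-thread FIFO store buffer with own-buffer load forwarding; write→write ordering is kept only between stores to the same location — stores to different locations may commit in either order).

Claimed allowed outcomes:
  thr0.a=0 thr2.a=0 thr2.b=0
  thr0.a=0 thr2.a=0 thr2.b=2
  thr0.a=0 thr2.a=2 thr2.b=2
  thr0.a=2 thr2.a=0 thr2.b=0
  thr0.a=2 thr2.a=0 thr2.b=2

outcome vector order: (thr0.a,thr2.a,thr2.b)
PSO (6): (0,0,0); (0,0,2); (0,2,2); (2,0,0); (2,0,2); (2,2,2)
PSO∖claimed = {(2,2,2)}

missing: thr0.a=2 thr2.a=2 thr2.b=2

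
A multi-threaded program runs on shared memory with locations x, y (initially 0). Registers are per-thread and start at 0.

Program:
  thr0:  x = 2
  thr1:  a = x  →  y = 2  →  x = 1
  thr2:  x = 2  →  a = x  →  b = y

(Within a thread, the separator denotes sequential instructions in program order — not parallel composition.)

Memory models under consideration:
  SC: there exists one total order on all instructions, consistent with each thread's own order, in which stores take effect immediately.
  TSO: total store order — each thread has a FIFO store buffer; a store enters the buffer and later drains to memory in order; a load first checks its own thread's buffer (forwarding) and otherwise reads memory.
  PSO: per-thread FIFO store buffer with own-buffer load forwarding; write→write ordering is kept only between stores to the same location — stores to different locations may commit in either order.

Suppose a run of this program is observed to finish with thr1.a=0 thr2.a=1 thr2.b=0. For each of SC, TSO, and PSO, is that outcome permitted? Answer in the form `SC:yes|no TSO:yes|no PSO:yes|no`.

SC:no TSO:no PSO:yes

outcome vector order: (thr1.a,thr2.a,thr2.b)
SC: 6 outcomes — {012, 020, 022, 212, 220, 222}
TSO: 6 outcomes — {012, 020, 022, 212, 220, 222}
PSO: 8 outcomes — {010, 012, 020, 022, 210, 212, 220, 222}
target 010 ∈ {PSO}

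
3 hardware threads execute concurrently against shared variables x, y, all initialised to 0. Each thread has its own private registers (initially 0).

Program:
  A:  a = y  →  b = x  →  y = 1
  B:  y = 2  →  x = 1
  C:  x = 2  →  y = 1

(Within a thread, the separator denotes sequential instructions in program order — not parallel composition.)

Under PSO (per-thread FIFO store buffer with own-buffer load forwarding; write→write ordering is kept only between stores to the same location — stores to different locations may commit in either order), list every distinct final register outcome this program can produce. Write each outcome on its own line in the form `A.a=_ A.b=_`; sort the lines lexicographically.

A.a=0 A.b=0
A.a=0 A.b=1
A.a=0 A.b=2
A.a=1 A.b=0
A.a=1 A.b=1
A.a=1 A.b=2
A.a=2 A.b=0
A.a=2 A.b=1
A.a=2 A.b=2

outcome vector order: (A.a,A.b)
|PSO outcomes| = 9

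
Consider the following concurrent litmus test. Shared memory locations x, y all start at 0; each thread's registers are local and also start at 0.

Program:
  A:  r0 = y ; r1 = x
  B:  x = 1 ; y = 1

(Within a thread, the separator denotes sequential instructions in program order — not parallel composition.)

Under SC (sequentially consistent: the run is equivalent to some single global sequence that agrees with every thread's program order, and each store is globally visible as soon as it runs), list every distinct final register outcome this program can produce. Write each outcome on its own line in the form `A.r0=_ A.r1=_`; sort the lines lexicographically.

outcome vector order: (A.r0,A.r1)
|SC outcomes| = 3

A.r0=0 A.r1=0
A.r0=0 A.r1=1
A.r0=1 A.r1=1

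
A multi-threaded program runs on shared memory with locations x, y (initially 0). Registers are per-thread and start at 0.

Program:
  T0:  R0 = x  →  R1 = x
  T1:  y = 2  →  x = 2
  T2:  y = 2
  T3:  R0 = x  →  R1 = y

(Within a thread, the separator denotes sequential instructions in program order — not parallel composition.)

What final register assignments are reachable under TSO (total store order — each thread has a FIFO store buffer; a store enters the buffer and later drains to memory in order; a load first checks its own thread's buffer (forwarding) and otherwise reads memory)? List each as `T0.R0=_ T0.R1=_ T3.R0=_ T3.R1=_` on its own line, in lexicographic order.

outcome vector order: (T0.R0,T0.R1,T3.R0,T3.R1)
|TSO outcomes| = 9

T0.R0=0 T0.R1=0 T3.R0=0 T3.R1=0
T0.R0=0 T0.R1=0 T3.R0=0 T3.R1=2
T0.R0=0 T0.R1=0 T3.R0=2 T3.R1=2
T0.R0=0 T0.R1=2 T3.R0=0 T3.R1=0
T0.R0=0 T0.R1=2 T3.R0=0 T3.R1=2
T0.R0=0 T0.R1=2 T3.R0=2 T3.R1=2
T0.R0=2 T0.R1=2 T3.R0=0 T3.R1=0
T0.R0=2 T0.R1=2 T3.R0=0 T3.R1=2
T0.R0=2 T0.R1=2 T3.R0=2 T3.R1=2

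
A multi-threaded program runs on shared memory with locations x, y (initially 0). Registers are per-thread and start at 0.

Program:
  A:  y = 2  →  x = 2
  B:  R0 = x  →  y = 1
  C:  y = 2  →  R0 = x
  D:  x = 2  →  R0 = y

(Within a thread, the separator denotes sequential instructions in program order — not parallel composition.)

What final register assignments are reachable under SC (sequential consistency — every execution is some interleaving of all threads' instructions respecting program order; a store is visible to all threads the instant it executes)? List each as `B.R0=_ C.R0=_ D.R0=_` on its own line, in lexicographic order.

B.R0=0 C.R0=0 D.R0=1
B.R0=0 C.R0=0 D.R0=2
B.R0=0 C.R0=2 D.R0=0
B.R0=0 C.R0=2 D.R0=1
B.R0=0 C.R0=2 D.R0=2
B.R0=2 C.R0=0 D.R0=1
B.R0=2 C.R0=0 D.R0=2
B.R0=2 C.R0=2 D.R0=0
B.R0=2 C.R0=2 D.R0=1
B.R0=2 C.R0=2 D.R0=2

outcome vector order: (B.R0,C.R0,D.R0)
|SC outcomes| = 10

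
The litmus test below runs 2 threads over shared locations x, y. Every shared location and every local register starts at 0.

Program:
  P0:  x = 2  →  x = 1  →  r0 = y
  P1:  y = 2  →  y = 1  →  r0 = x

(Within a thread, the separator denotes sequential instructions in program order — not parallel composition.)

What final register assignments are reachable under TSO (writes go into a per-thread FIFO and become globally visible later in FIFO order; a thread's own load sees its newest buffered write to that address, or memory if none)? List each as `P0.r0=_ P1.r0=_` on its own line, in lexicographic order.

P0.r0=0 P1.r0=0
P0.r0=0 P1.r0=1
P0.r0=0 P1.r0=2
P0.r0=1 P1.r0=0
P0.r0=1 P1.r0=1
P0.r0=1 P1.r0=2
P0.r0=2 P1.r0=0
P0.r0=2 P1.r0=1
P0.r0=2 P1.r0=2

outcome vector order: (P0.r0,P1.r0)
|TSO outcomes| = 9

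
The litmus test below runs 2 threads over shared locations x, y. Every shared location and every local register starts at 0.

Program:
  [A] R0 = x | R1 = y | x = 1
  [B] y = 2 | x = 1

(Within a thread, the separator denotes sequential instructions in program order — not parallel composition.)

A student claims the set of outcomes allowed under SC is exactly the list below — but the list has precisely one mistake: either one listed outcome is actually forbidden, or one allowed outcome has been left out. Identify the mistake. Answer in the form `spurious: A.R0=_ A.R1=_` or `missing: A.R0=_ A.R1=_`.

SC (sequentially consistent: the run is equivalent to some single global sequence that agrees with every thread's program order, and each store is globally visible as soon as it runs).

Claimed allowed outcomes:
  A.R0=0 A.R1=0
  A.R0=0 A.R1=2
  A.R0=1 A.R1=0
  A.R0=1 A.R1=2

outcome vector order: (A.R0,A.R1)
under SC → 0/0 0/2 1/2
claimed∖SC = {1/0}

spurious: A.R0=1 A.R1=0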